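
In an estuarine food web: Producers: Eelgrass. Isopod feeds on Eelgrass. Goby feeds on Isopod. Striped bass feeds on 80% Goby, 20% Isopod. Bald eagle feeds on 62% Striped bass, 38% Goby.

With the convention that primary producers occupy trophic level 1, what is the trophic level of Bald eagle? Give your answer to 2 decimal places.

Isopod: 1 + 1 = 2
Goby: 1 + 2 = 3
Striped bass: 1 + (0.8×3 + 0.2×2) = 3.8
Bald eagle: 1 + (0.62×3.8 + 0.38×3) = 4.496

4.50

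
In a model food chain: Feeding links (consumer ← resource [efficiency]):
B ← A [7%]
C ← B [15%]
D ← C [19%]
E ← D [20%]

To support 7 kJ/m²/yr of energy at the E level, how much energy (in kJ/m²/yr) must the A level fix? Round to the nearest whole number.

Cumulative transfer efficiency: 0.07 × 0.15 × 0.19 × 0.2 = 0.000399
A energy = 7 / 0.000399 = 17544 kJ/m²/yr

17544 kJ/m²/yr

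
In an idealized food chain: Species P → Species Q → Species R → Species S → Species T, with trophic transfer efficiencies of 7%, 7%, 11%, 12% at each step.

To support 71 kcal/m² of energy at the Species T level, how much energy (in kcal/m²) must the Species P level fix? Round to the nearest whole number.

Cumulative transfer efficiency: 0.07 × 0.07 × 0.11 × 0.12 = 0.00006468
Species P energy = 71 / 0.00006468 = 1097712 kcal/m²

1097712 kcal/m²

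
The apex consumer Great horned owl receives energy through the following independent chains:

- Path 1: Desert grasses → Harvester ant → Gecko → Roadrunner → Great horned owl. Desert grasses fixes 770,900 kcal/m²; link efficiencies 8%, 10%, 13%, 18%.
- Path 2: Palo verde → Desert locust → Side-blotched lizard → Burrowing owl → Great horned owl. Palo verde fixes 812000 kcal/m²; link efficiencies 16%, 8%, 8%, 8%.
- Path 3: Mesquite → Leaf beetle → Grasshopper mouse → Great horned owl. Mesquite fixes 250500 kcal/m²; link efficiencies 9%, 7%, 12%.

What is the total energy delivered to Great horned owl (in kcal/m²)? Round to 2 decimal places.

Path 1: 770900 × 0.08 × 0.1 × 0.13 × 0.18 = 144.31248 kcal/m²
Path 2: 812000 × 0.16 × 0.08 × 0.08 × 0.08 = 66.51904 kcal/m²
Path 3: 250500 × 0.09 × 0.07 × 0.12 = 189.378 kcal/m²
Total at Great horned owl: 144.31248 + 66.51904 + 189.378 = 400.20952 kcal/m²

400.21 kcal/m²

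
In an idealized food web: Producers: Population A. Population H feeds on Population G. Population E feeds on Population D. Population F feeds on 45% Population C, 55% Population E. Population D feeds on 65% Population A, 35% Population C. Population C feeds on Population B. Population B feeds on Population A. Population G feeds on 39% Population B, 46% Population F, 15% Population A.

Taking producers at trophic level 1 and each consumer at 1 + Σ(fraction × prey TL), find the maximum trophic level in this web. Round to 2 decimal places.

Population B: 1 + 1 = 2
Population C: 1 + 2 = 3
Population D: 1 + (0.65×1 + 0.35×3) = 2.7
Population E: 1 + 2.7 = 3.7
Population F: 1 + (0.45×3 + 0.55×3.7) = 4.385
Population G: 1 + (0.39×2 + 0.46×4.385 + 0.15×1) = 3.9471
Population H: 1 + 3.9471 = 4.9471

4.95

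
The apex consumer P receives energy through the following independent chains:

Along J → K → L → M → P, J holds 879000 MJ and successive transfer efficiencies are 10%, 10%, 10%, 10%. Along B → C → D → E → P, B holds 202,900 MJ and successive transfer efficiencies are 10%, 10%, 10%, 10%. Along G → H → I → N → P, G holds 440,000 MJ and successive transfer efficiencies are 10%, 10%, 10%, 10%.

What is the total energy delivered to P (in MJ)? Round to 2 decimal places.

Via J: 879000 × 0.1 × 0.1 × 0.1 × 0.1 = 87.9 MJ
Via B: 202900 × 0.1 × 0.1 × 0.1 × 0.1 = 20.29 MJ
Via G: 440000 × 0.1 × 0.1 × 0.1 × 0.1 = 44 MJ
Total at P: 87.9 + 20.29 + 44 = 152.19 MJ

152.19 MJ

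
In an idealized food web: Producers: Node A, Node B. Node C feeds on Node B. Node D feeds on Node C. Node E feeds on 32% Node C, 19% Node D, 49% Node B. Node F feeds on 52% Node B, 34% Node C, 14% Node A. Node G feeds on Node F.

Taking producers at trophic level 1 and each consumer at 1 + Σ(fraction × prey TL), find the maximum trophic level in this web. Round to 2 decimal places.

Node C: 1 + 1 = 2
Node D: 1 + 2 = 3
Node E: 1 + (0.32×2 + 0.19×3 + 0.49×1) = 2.7
Node F: 1 + (0.52×1 + 0.34×2 + 0.14×1) = 2.34
Node G: 1 + 2.34 = 3.34

3.34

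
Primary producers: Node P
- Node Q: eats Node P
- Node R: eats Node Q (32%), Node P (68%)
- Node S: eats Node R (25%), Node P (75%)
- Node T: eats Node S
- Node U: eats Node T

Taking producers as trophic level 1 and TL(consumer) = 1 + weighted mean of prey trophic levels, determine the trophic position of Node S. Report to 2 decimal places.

Node Q: 1 + 1 = 2
Node R: 1 + (0.32×2 + 0.68×1) = 2.32
Node S: 1 + (0.25×2.32 + 0.75×1) = 2.33
Node T: 1 + 2.33 = 3.33
Node U: 1 + 3.33 = 4.33

2.33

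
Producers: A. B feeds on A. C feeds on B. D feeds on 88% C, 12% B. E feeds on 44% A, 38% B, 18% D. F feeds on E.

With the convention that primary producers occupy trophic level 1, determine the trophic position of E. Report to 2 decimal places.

B: 1 + 1 = 2
C: 1 + 2 = 3
D: 1 + (0.88×3 + 0.12×2) = 3.88
E: 1 + (0.44×1 + 0.38×2 + 0.18×3.88) = 2.8984
F: 1 + 2.8984 = 3.8984

2.90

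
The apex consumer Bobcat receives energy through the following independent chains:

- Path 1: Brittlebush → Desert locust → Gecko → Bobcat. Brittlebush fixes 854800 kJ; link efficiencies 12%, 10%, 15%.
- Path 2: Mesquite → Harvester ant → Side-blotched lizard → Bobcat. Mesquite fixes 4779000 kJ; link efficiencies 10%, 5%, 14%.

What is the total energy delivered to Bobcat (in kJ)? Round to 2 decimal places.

4883.94 kJ

Path 1: 854800 × 0.12 × 0.1 × 0.15 = 1538.64 kJ
Path 2: 4779000 × 0.1 × 0.05 × 0.14 = 3345.3 kJ
Total at Bobcat: 1538.64 + 3345.3 = 4883.94 kJ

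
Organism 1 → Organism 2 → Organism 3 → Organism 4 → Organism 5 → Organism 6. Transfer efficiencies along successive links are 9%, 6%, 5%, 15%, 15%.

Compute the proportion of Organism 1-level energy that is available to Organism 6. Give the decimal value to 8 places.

Product of link efficiencies: 0.09 × 0.06 × 0.05 × 0.15 × 0.15 = 0.000006075

0.00000608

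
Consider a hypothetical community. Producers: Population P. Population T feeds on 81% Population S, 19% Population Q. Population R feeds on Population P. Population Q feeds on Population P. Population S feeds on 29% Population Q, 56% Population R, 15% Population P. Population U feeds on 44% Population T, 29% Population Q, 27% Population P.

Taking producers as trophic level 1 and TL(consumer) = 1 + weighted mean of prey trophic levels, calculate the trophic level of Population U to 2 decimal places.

3.47

Population Q: 1 + 1 = 2
Population R: 1 + 1 = 2
Population S: 1 + (0.29×2 + 0.56×2 + 0.15×1) = 2.85
Population T: 1 + (0.81×2.85 + 0.19×2) = 3.6885
Population U: 1 + (0.44×3.6885 + 0.29×2 + 0.27×1) = 3.47294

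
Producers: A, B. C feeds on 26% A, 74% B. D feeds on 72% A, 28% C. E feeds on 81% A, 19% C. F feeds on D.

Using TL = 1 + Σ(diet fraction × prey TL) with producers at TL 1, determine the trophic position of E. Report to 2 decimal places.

2.19

C: 1 + (0.26×1 + 0.74×1) = 2
D: 1 + (0.72×1 + 0.28×2) = 2.28
E: 1 + (0.81×1 + 0.19×2) = 2.19
F: 1 + 2.28 = 3.28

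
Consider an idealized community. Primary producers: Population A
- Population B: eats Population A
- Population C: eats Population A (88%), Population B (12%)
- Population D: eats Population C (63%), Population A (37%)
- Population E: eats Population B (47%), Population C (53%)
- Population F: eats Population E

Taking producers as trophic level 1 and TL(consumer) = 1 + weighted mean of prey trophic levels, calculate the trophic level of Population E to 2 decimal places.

Population B: 1 + 1 = 2
Population C: 1 + (0.88×1 + 0.12×2) = 2.12
Population D: 1 + (0.63×2.12 + 0.37×1) = 2.7056
Population E: 1 + (0.47×2 + 0.53×2.12) = 3.0636
Population F: 1 + 3.0636 = 4.0636

3.06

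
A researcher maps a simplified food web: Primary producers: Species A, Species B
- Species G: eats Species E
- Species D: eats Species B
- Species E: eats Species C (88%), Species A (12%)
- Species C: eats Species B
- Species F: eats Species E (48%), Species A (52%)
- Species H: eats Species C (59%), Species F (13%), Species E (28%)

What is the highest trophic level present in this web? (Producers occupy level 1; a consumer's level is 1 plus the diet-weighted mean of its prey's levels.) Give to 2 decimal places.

Species C: 1 + 1 = 2
Species D: 1 + 1 = 2
Species E: 1 + (0.88×2 + 0.12×1) = 2.88
Species F: 1 + (0.48×2.88 + 0.52×1) = 2.9024
Species G: 1 + 2.88 = 3.88
Species H: 1 + (0.59×2 + 0.13×2.9024 + 0.28×2.88) = 3.363712

3.88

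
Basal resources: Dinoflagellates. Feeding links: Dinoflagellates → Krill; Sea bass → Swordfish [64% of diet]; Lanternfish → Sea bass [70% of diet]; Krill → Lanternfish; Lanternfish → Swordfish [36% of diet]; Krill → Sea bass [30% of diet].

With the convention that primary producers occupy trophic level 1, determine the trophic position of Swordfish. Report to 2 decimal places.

Krill: 1 + 1 = 2
Lanternfish: 1 + 2 = 3
Sea bass: 1 + (0.3×2 + 0.7×3) = 3.7
Swordfish: 1 + (0.64×3.7 + 0.36×3) = 4.448

4.45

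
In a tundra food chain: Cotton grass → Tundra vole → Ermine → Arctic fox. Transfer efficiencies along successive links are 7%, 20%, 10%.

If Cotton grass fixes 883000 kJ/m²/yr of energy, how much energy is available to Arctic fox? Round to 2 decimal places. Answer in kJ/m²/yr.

1236.20 kJ/m²/yr

Tundra vole: 883000 × 0.07 = 61810 kJ/m²/yr
Ermine: 61810 × 0.2 = 12362 kJ/m²/yr
Arctic fox: 12362 × 0.1 = 1236.2 kJ/m²/yr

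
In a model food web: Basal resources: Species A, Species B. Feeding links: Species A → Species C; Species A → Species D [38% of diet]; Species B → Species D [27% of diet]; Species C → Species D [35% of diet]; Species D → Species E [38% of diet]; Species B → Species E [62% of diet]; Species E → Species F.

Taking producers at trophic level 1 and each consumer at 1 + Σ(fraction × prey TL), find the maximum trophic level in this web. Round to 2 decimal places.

3.51

Species C: 1 + 1 = 2
Species D: 1 + (0.38×1 + 0.27×1 + 0.35×2) = 2.35
Species E: 1 + (0.38×2.35 + 0.62×1) = 2.513
Species F: 1 + 2.513 = 3.513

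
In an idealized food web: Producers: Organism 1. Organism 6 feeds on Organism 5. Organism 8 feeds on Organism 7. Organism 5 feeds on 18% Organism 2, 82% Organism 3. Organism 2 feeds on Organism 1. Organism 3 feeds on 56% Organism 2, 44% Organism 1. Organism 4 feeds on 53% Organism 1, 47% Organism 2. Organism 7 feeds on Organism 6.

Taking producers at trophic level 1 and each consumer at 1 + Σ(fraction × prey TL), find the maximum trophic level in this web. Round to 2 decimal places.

Organism 2: 1 + 1 = 2
Organism 3: 1 + (0.56×2 + 0.44×1) = 2.56
Organism 4: 1 + (0.53×1 + 0.47×2) = 2.47
Organism 5: 1 + (0.18×2 + 0.82×2.56) = 3.4592
Organism 6: 1 + 3.4592 = 4.4592
Organism 7: 1 + 4.4592 = 5.4592
Organism 8: 1 + 5.4592 = 6.4592

6.46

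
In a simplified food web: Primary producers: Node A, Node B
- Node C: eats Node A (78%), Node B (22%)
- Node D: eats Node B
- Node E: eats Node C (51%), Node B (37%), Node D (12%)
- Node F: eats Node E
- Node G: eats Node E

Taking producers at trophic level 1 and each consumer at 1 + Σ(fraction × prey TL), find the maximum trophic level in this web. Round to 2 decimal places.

3.63

Node C: 1 + (0.78×1 + 0.22×1) = 2
Node D: 1 + 1 = 2
Node E: 1 + (0.51×2 + 0.37×1 + 0.12×2) = 2.63
Node F: 1 + 2.63 = 3.63
Node G: 1 + 2.63 = 3.63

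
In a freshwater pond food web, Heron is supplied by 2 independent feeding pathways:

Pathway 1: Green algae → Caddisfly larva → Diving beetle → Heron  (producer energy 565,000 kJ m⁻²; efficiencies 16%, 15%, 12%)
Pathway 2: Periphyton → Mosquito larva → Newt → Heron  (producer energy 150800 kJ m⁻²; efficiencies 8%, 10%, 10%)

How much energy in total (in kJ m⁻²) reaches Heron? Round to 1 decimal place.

Pathway 1: 565000 × 0.16 × 0.15 × 0.12 = 1627.2 kJ m⁻²
Pathway 2: 150800 × 0.08 × 0.1 × 0.1 = 120.64 kJ m⁻²
Total at Heron: 1627.2 + 120.64 = 1747.84 kJ m⁻²

1747.8 kJ m⁻²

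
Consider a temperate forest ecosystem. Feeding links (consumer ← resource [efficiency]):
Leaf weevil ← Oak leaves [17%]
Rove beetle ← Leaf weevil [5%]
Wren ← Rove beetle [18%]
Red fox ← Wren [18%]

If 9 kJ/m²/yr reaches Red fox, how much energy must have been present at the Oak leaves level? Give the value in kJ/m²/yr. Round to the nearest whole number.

32680 kJ/m²/yr

Cumulative transfer efficiency: 0.17 × 0.05 × 0.18 × 0.18 = 0.0002754
Oak leaves energy = 9 / 0.0002754 = 32680 kJ/m²/yr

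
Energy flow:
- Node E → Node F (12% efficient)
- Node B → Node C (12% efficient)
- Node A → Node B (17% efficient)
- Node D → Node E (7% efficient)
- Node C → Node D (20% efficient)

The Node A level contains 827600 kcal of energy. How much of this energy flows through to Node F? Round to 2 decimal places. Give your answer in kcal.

28.36 kcal

Node B: 827600 × 0.17 = 140692 kcal
Node C: 140692 × 0.12 = 16883.04 kcal
Node D: 16883.04 × 0.2 = 3376.608 kcal
Node E: 3376.608 × 0.07 = 236.36256 kcal
Node F: 236.36256 × 0.12 = 28.3635072 kcal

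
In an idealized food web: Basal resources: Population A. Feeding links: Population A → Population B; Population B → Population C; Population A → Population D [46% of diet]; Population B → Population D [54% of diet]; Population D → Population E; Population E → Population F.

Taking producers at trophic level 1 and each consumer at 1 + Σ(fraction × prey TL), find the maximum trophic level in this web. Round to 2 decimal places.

Population B: 1 + 1 = 2
Population C: 1 + 2 = 3
Population D: 1 + (0.46×1 + 0.54×2) = 2.54
Population E: 1 + 2.54 = 3.54
Population F: 1 + 3.54 = 4.54

4.54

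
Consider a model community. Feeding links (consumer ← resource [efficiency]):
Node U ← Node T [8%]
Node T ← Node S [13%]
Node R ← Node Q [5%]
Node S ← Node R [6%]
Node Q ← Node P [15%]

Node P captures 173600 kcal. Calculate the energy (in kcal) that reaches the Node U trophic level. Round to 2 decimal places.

Node Q: 173600 × 0.15 = 26040 kcal
Node R: 26040 × 0.05 = 1302 kcal
Node S: 1302 × 0.06 = 78.12 kcal
Node T: 78.12 × 0.13 = 10.1556 kcal
Node U: 10.1556 × 0.08 = 0.812448 kcal

0.81 kcal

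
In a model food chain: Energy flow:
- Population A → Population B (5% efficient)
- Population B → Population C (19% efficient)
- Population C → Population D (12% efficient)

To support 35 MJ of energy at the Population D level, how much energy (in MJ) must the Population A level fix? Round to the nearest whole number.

30702 MJ

Cumulative transfer efficiency: 0.05 × 0.19 × 0.12 = 0.00114
Population A energy = 35 / 0.00114 = 30702 MJ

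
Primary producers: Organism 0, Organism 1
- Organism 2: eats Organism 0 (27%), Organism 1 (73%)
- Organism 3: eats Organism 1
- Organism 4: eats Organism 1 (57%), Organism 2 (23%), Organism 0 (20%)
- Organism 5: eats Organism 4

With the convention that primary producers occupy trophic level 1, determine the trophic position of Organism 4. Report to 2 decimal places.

Organism 2: 1 + (0.27×1 + 0.73×1) = 2
Organism 3: 1 + 1 = 2
Organism 4: 1 + (0.57×1 + 0.23×2 + 0.2×1) = 2.23
Organism 5: 1 + 2.23 = 3.23

2.23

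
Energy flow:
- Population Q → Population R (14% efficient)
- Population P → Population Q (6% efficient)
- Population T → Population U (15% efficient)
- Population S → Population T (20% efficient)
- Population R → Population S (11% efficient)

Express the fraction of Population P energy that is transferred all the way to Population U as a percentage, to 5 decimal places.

0.00277%

Product of link efficiencies: 0.06 × 0.14 × 0.11 × 0.2 × 0.15 = 0.00002772
As a percentage: 0.00002772 × 100 = 0.00277%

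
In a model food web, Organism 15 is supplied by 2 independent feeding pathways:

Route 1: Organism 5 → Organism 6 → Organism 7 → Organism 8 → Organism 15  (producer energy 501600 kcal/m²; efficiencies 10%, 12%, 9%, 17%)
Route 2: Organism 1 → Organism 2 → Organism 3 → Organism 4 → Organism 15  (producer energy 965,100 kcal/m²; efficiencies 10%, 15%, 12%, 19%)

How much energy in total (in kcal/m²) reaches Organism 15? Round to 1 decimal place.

422.2 kcal/m²

Route 1: 501600 × 0.1 × 0.12 × 0.09 × 0.17 = 92.09376 kcal/m²
Route 2: 965100 × 0.1 × 0.15 × 0.12 × 0.19 = 330.0642 kcal/m²
Total at Organism 15: 92.09376 + 330.0642 = 422.15796 kcal/m²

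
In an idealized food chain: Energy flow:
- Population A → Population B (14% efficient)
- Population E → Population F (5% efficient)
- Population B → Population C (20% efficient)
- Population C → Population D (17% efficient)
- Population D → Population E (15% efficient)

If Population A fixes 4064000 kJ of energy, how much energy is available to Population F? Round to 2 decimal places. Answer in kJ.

Population B: 4064000 × 0.14 = 568960 kJ
Population C: 568960 × 0.2 = 113792 kJ
Population D: 113792 × 0.17 = 19344.64 kJ
Population E: 19344.64 × 0.15 = 2901.696 kJ
Population F: 2901.696 × 0.05 = 145.0848 kJ

145.08 kJ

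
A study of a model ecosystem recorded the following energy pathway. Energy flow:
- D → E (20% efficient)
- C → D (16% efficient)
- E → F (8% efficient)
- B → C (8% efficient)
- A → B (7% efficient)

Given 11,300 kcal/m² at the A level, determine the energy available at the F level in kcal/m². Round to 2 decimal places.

0.16 kcal/m²

B: 11300 × 0.07 = 791 kcal/m²
C: 791 × 0.08 = 63.28 kcal/m²
D: 63.28 × 0.16 = 10.1248 kcal/m²
E: 10.1248 × 0.2 = 2.02496 kcal/m²
F: 2.02496 × 0.08 = 0.1619968 kcal/m²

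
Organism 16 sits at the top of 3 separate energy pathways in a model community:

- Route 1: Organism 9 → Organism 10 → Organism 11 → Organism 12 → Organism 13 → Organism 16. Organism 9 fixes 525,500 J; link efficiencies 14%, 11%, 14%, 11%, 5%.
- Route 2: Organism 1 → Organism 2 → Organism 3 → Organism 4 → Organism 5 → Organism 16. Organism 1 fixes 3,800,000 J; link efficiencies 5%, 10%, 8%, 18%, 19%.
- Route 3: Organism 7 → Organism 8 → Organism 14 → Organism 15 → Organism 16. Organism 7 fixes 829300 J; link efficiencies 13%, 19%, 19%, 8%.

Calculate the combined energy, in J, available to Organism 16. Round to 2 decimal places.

Route 1: 525500 × 0.14 × 0.11 × 0.14 × 0.11 × 0.05 = 6.231379 J
Route 2: 3800000 × 0.05 × 0.1 × 0.08 × 0.18 × 0.19 = 51.984 J
Route 3: 829300 × 0.13 × 0.19 × 0.19 × 0.08 = 311.352392 J
Total at Organism 16: 6.231379 + 51.984 + 311.352392 = 369.567771 J

369.57 J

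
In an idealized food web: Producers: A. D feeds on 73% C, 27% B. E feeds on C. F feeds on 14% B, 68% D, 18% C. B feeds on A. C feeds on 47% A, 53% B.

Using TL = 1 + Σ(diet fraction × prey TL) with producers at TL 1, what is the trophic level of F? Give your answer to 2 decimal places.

B: 1 + 1 = 2
C: 1 + (0.47×1 + 0.53×2) = 2.53
D: 1 + (0.73×2.53 + 0.27×2) = 3.3869
E: 1 + 2.53 = 3.53
F: 1 + (0.14×2 + 0.68×3.3869 + 0.18×2.53) = 4.038492

4.04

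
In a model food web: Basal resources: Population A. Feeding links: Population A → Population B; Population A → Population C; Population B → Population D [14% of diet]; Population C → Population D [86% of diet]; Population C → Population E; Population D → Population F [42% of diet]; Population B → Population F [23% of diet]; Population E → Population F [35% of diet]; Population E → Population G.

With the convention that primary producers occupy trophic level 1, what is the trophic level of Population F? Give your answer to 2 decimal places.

Population B: 1 + 1 = 2
Population C: 1 + 1 = 2
Population D: 1 + (0.14×2 + 0.86×2) = 3
Population E: 1 + 2 = 3
Population F: 1 + (0.42×3 + 0.23×2 + 0.35×3) = 3.77
Population G: 1 + 3 = 4

3.77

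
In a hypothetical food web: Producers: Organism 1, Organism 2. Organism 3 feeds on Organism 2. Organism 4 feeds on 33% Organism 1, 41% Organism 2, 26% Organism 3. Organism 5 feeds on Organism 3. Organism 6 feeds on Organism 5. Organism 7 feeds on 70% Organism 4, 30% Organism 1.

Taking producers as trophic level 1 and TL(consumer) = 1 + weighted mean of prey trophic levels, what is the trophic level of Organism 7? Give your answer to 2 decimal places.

2.88

Organism 3: 1 + 1 = 2
Organism 4: 1 + (0.33×1 + 0.41×1 + 0.26×2) = 2.26
Organism 5: 1 + 2 = 3
Organism 6: 1 + 3 = 4
Organism 7: 1 + (0.7×2.26 + 0.3×1) = 2.882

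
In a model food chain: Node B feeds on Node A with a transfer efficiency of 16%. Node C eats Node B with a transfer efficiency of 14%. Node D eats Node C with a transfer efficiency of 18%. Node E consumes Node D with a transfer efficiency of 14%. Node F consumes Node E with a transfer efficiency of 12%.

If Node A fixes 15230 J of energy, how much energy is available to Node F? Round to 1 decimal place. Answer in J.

Node B: 15230 × 0.16 = 2436.8 J
Node C: 2436.8 × 0.14 = 341.152 J
Node D: 341.152 × 0.18 = 61.40736 J
Node E: 61.40736 × 0.14 = 8.5970304 J
Node F: 8.5970304 × 0.12 = 1.031643648 J

1.0 J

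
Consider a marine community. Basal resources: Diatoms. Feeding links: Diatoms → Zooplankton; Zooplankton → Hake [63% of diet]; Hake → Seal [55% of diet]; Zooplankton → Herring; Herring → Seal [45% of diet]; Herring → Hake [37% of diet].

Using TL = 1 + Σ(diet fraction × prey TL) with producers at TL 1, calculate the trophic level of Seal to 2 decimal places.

Zooplankton: 1 + 1 = 2
Herring: 1 + 2 = 3
Hake: 1 + (0.63×2 + 0.37×3) = 3.37
Seal: 1 + (0.45×3 + 0.55×3.37) = 4.2035

4.20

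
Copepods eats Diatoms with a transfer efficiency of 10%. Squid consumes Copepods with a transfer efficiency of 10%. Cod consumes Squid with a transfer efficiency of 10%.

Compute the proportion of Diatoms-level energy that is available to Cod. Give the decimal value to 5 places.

0.00100

Product of link efficiencies: 0.1 × 0.1 × 0.1 = 0.001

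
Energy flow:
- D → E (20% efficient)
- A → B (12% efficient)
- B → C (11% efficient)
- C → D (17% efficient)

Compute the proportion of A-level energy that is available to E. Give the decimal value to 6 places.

0.000449

Product of link efficiencies: 0.12 × 0.11 × 0.17 × 0.2 = 0.0004488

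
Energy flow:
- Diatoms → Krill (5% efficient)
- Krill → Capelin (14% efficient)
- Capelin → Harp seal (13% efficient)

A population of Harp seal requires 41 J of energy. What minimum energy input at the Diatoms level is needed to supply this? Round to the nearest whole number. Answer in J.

Cumulative transfer efficiency: 0.05 × 0.14 × 0.13 = 0.00091
Diatoms energy = 41 / 0.00091 = 45055 J

45055 J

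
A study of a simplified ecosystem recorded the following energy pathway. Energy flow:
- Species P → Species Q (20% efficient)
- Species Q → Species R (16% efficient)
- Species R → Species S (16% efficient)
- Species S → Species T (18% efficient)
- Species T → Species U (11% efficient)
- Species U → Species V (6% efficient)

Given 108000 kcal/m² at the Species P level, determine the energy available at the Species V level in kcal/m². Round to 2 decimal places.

0.66 kcal/m²

Species Q: 108000 × 0.2 = 21600 kcal/m²
Species R: 21600 × 0.16 = 3456 kcal/m²
Species S: 3456 × 0.16 = 552.96 kcal/m²
Species T: 552.96 × 0.18 = 99.5328 kcal/m²
Species U: 99.5328 × 0.11 = 10.948608 kcal/m²
Species V: 10.948608 × 0.06 = 0.65691648 kcal/m²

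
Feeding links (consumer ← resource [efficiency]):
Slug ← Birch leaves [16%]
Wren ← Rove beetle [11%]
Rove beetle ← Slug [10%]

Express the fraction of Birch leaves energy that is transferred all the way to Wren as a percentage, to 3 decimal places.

Product of link efficiencies: 0.16 × 0.1 × 0.11 = 0.00176
As a percentage: 0.00176 × 100 = 0.176%

0.176%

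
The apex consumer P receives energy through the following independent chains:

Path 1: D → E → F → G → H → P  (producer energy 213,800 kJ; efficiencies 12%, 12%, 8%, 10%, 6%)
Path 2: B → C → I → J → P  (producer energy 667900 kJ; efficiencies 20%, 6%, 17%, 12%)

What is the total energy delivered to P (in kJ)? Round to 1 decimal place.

165.0 kJ

Path 1: 213800 × 0.12 × 0.12 × 0.08 × 0.1 × 0.06 = 1.4777856 kJ
Path 2: 667900 × 0.2 × 0.06 × 0.17 × 0.12 = 163.50192 kJ
Total at P: 1.4777856 + 163.50192 = 164.9797056 kJ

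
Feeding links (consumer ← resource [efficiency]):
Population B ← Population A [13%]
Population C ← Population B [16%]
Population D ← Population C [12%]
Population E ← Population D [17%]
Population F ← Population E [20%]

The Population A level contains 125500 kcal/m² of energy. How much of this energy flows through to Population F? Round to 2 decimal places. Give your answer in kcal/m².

10.65 kcal/m²

Population B: 125500 × 0.13 = 16315 kcal/m²
Population C: 16315 × 0.16 = 2610.4 kcal/m²
Population D: 2610.4 × 0.12 = 313.248 kcal/m²
Population E: 313.248 × 0.17 = 53.25216 kcal/m²
Population F: 53.25216 × 0.2 = 10.650432 kcal/m²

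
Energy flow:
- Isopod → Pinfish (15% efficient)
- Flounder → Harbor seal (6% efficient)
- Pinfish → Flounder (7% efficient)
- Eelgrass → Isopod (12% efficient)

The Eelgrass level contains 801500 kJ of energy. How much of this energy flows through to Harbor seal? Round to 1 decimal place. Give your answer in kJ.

Isopod: 801500 × 0.12 = 96180 kJ
Pinfish: 96180 × 0.15 = 14427 kJ
Flounder: 14427 × 0.07 = 1009.89 kJ
Harbor seal: 1009.89 × 0.06 = 60.5934 kJ

60.6 kJ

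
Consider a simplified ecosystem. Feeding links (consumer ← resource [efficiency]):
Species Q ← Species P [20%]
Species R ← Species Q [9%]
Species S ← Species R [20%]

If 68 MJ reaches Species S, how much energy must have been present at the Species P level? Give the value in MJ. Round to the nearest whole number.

18889 MJ

Cumulative transfer efficiency: 0.2 × 0.09 × 0.2 = 0.0036
Species P energy = 68 / 0.0036 = 18889 MJ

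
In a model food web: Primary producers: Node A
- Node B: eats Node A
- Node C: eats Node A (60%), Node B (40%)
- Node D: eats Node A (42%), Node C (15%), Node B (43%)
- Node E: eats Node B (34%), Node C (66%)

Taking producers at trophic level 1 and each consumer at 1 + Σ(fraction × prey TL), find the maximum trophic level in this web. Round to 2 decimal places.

3.26

Node B: 1 + 1 = 2
Node C: 1 + (0.6×1 + 0.4×2) = 2.4
Node D: 1 + (0.42×1 + 0.15×2.4 + 0.43×2) = 2.64
Node E: 1 + (0.34×2 + 0.66×2.4) = 3.264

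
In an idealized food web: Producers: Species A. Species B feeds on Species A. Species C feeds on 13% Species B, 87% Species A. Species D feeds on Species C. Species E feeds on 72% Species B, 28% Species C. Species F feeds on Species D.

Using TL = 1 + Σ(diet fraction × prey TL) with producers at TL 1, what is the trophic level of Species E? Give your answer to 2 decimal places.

Species B: 1 + 1 = 2
Species C: 1 + (0.13×2 + 0.87×1) = 2.13
Species D: 1 + 2.13 = 3.13
Species E: 1 + (0.72×2 + 0.28×2.13) = 3.0364
Species F: 1 + 3.13 = 4.13

3.04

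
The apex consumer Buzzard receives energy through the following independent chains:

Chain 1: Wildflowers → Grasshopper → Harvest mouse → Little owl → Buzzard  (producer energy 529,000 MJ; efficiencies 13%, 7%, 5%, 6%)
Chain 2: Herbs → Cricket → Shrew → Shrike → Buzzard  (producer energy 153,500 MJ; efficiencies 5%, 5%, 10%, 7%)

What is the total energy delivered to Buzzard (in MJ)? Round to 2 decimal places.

17.13 MJ

Chain 1: 529000 × 0.13 × 0.07 × 0.05 × 0.06 = 14.4417 MJ
Chain 2: 153500 × 0.05 × 0.05 × 0.1 × 0.07 = 2.68625 MJ
Total at Buzzard: 14.4417 + 2.68625 = 17.12795 MJ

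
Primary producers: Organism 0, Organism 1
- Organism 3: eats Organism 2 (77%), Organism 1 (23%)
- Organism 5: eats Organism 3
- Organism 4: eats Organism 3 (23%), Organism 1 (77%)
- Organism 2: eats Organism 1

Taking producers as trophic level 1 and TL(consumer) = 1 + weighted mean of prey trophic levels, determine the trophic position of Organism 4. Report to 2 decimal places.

Organism 2: 1 + 1 = 2
Organism 3: 1 + (0.77×2 + 0.23×1) = 2.77
Organism 4: 1 + (0.23×2.77 + 0.77×1) = 2.4071
Organism 5: 1 + 2.77 = 3.77

2.41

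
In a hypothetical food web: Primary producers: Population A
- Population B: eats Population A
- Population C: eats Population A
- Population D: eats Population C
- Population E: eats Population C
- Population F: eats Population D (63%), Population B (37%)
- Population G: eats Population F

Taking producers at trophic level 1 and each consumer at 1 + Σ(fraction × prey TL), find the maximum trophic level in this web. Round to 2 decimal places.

4.63

Population B: 1 + 1 = 2
Population C: 1 + 1 = 2
Population D: 1 + 2 = 3
Population E: 1 + 2 = 3
Population F: 1 + (0.63×3 + 0.37×2) = 3.63
Population G: 1 + 3.63 = 4.63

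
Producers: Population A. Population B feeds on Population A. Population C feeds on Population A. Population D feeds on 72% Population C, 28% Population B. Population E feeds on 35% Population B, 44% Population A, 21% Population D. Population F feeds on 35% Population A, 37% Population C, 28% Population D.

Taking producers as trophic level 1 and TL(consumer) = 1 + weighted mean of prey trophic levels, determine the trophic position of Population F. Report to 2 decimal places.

Population B: 1 + 1 = 2
Population C: 1 + 1 = 2
Population D: 1 + (0.72×2 + 0.28×2) = 3
Population E: 1 + (0.35×2 + 0.44×1 + 0.21×3) = 2.77
Population F: 1 + (0.35×1 + 0.37×2 + 0.28×3) = 2.93

2.93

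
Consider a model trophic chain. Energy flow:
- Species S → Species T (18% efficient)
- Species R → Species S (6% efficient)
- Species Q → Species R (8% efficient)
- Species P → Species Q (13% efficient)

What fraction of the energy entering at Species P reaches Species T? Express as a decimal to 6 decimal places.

0.000112

Product of link efficiencies: 0.13 × 0.08 × 0.06 × 0.18 = 0.00011232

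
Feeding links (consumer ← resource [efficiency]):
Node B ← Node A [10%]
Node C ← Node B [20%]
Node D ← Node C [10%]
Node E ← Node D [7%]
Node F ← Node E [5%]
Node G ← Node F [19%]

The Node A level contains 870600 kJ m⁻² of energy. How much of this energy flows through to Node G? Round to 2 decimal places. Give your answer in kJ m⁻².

1.16 kJ m⁻²

Node B: 870600 × 0.1 = 87060 kJ m⁻²
Node C: 87060 × 0.2 = 17412 kJ m⁻²
Node D: 17412 × 0.1 = 1741.2 kJ m⁻²
Node E: 1741.2 × 0.07 = 121.884 kJ m⁻²
Node F: 121.884 × 0.05 = 6.0942 kJ m⁻²
Node G: 6.0942 × 0.19 = 1.157898 kJ m⁻²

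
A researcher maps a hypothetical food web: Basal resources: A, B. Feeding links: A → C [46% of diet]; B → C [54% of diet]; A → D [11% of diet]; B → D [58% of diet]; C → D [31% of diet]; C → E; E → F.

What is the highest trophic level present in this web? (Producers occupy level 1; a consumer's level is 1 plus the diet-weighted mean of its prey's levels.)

C: 1 + (0.46×1 + 0.54×1) = 2
D: 1 + (0.11×1 + 0.58×1 + 0.31×2) = 2.31
E: 1 + 2 = 3
F: 1 + 3 = 4

4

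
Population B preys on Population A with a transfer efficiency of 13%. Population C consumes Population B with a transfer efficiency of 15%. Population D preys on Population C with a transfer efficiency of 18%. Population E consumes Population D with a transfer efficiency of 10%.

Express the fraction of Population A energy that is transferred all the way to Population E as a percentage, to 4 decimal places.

0.0351%

Product of link efficiencies: 0.13 × 0.15 × 0.18 × 0.1 = 0.000351
As a percentage: 0.000351 × 100 = 0.0351%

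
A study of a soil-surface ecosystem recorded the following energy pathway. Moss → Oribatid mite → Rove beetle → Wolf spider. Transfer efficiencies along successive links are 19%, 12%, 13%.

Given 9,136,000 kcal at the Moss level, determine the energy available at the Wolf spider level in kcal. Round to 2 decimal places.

Oribatid mite: 9136000 × 0.19 = 1735840 kcal
Rove beetle: 1735840 × 0.12 = 208300.8 kcal
Wolf spider: 208300.8 × 0.13 = 27079.104 kcal

27079.10 kcal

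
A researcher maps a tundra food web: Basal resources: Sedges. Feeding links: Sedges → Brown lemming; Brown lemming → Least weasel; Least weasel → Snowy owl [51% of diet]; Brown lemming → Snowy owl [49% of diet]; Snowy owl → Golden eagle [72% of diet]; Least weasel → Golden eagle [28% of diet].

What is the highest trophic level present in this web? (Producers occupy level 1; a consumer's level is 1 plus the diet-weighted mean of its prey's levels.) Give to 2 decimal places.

Brown lemming: 1 + 1 = 2
Least weasel: 1 + 2 = 3
Snowy owl: 1 + (0.51×3 + 0.49×2) = 3.51
Golden eagle: 1 + (0.72×3.51 + 0.28×3) = 4.3672

4.37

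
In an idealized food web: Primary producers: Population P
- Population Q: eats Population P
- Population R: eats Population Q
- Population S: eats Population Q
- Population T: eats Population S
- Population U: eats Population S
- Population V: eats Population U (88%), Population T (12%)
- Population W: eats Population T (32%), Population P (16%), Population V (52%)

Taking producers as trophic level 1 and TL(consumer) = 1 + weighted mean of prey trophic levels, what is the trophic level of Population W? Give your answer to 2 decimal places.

Population Q: 1 + 1 = 2
Population R: 1 + 2 = 3
Population S: 1 + 2 = 3
Population T: 1 + 3 = 4
Population U: 1 + 3 = 4
Population V: 1 + (0.88×4 + 0.12×4) = 5
Population W: 1 + (0.32×4 + 0.16×1 + 0.52×5) = 5.04

5.04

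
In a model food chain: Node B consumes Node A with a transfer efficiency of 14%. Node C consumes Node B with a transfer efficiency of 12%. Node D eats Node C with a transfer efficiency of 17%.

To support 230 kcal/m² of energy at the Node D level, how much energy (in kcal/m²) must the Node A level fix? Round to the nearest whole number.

80532 kcal/m²

Cumulative transfer efficiency: 0.14 × 0.12 × 0.17 = 0.002856
Node A energy = 230 / 0.002856 = 80532 kcal/m²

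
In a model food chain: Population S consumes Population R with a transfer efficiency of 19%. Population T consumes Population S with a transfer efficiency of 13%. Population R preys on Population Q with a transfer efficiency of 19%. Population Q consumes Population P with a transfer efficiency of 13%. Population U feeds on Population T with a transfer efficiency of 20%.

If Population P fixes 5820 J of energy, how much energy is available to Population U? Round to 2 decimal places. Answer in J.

0.71 J

Population Q: 5820 × 0.13 = 756.6 J
Population R: 756.6 × 0.19 = 143.754 J
Population S: 143.754 × 0.19 = 27.31326 J
Population T: 27.31326 × 0.13 = 3.5507238 J
Population U: 3.5507238 × 0.2 = 0.71014476 J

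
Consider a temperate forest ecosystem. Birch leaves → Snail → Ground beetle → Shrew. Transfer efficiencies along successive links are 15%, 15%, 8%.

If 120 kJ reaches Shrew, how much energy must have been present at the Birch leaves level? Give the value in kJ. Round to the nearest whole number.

66667 kJ

Cumulative transfer efficiency: 0.15 × 0.15 × 0.08 = 0.0018
Birch leaves energy = 120 / 0.0018 = 66667 kJ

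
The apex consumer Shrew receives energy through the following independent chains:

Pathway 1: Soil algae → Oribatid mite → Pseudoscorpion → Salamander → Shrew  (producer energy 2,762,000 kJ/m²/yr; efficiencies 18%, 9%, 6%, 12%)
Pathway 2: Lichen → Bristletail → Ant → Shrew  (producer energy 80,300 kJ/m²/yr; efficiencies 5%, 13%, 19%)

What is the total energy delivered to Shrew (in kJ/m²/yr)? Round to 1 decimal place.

421.3 kJ/m²/yr

Pathway 1: 2762000 × 0.18 × 0.09 × 0.06 × 0.12 = 322.15968 kJ/m²/yr
Pathway 2: 80300 × 0.05 × 0.13 × 0.19 = 99.1705 kJ/m²/yr
Total at Shrew: 322.15968 + 99.1705 = 421.33018 kJ/m²/yr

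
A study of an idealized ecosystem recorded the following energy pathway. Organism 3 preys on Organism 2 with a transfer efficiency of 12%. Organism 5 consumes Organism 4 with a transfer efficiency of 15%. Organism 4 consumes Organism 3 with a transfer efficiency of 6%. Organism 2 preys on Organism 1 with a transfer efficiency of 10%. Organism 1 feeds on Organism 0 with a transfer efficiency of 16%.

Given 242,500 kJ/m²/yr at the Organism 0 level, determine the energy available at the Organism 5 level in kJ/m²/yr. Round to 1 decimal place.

Organism 1: 242500 × 0.16 = 38800 kJ/m²/yr
Organism 2: 38800 × 0.1 = 3880 kJ/m²/yr
Organism 3: 3880 × 0.12 = 465.6 kJ/m²/yr
Organism 4: 465.6 × 0.06 = 27.936 kJ/m²/yr
Organism 5: 27.936 × 0.15 = 4.1904 kJ/m²/yr

4.2 kJ/m²/yr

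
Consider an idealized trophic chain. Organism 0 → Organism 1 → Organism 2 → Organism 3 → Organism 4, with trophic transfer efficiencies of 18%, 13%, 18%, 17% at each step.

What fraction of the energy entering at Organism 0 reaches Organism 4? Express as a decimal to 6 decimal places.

Product of link efficiencies: 0.18 × 0.13 × 0.18 × 0.17 = 0.00071604

0.000716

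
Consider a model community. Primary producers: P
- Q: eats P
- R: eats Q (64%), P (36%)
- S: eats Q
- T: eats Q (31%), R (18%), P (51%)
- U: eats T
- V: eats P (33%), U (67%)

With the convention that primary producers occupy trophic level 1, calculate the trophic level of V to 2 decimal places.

Q: 1 + 1 = 2
R: 1 + (0.64×2 + 0.36×1) = 2.64
S: 1 + 2 = 3
T: 1 + (0.31×2 + 0.18×2.64 + 0.51×1) = 2.6052
U: 1 + 2.6052 = 3.6052
V: 1 + (0.33×1 + 0.67×3.6052) = 3.745484

3.75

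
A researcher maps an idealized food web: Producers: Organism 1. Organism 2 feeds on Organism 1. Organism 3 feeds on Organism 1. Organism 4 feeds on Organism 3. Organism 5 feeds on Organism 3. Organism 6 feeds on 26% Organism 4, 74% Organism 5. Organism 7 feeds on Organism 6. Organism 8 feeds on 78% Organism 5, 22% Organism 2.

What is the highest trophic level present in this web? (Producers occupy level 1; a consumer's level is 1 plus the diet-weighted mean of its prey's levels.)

5

Organism 2: 1 + 1 = 2
Organism 3: 1 + 1 = 2
Organism 4: 1 + 2 = 3
Organism 5: 1 + 2 = 3
Organism 6: 1 + (0.26×3 + 0.74×3) = 4
Organism 7: 1 + 4 = 5
Organism 8: 1 + (0.78×3 + 0.22×2) = 3.78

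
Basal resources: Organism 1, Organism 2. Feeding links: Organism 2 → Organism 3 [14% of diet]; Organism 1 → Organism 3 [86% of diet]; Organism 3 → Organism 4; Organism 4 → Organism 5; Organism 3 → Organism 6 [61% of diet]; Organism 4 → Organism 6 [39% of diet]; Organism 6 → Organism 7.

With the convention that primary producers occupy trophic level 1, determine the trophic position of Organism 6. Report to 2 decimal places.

Organism 3: 1 + (0.14×1 + 0.86×1) = 2
Organism 4: 1 + 2 = 3
Organism 5: 1 + 3 = 4
Organism 6: 1 + (0.61×2 + 0.39×3) = 3.39
Organism 7: 1 + 3.39 = 4.39

3.39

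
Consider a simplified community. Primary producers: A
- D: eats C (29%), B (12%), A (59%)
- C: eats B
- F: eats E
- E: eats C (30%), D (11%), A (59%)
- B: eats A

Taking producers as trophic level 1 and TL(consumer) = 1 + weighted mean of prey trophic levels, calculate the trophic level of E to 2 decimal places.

B: 1 + 1 = 2
C: 1 + 2 = 3
D: 1 + (0.29×3 + 0.12×2 + 0.59×1) = 2.7
E: 1 + (0.3×3 + 0.11×2.7 + 0.59×1) = 2.787
F: 1 + 2.787 = 3.787

2.79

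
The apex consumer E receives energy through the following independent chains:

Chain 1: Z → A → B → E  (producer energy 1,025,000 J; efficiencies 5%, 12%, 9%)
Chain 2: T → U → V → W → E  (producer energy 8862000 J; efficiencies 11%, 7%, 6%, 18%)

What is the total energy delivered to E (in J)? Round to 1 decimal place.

Chain 1: 1025000 × 0.05 × 0.12 × 0.09 = 553.5 J
Chain 2: 8862000 × 0.11 × 0.07 × 0.06 × 0.18 = 736.96392 J
Total at E: 553.5 + 736.96392 = 1290.46392 J

1290.5 J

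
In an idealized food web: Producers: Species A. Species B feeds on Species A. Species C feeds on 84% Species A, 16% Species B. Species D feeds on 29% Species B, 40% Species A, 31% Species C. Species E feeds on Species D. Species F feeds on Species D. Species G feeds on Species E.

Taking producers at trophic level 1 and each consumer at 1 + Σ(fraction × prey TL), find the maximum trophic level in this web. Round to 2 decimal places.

4.65

Species B: 1 + 1 = 2
Species C: 1 + (0.84×1 + 0.16×2) = 2.16
Species D: 1 + (0.29×2 + 0.4×1 + 0.31×2.16) = 2.6496
Species E: 1 + 2.6496 = 3.6496
Species F: 1 + 2.6496 = 3.6496
Species G: 1 + 3.6496 = 4.6496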